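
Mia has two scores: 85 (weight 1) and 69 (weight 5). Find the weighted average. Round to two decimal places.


Weighted sum:
1 x 85 + 5 x 69 = 430
Total weight:
1 + 5 = 6
Weighted average:
430 / 6 = 71.6666... ≈ 71.67

71.67


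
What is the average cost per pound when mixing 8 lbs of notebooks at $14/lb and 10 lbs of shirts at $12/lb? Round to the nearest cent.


Cost of notebooks:
8 x $14 = $112
Cost of shirts:
10 x $12 = $120
Total cost: $112 + $120 = $232
Total weight: 18 lbs
Average: $232 / 18 = $12.8888... ≈ $12.89/lb

$12.89/lb


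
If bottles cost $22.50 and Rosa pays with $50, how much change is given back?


Start with the amount paid:
$50
Subtract the price:
$50 - $22.50 = $27.50

$27.50


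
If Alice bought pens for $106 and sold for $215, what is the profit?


Selling price = $215
Cost price = $106
Profit = selling price - cost price:
Profit = $215 - $106 = $109

$109


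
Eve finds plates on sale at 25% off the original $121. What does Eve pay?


Calculate the discount amount:
25% of $121 = $30.25
Subtract from original:
$121 - $30.25 = $90.75

$90.75


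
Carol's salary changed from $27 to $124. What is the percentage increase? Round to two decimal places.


Find the absolute change:
|124 - 27| = 97
Divide by original and multiply by 100:
97 / 27 x 100 = 359.2592...% ≈ 359.26%

359.26%


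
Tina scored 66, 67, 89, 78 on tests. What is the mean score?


Add the scores:
66 + 67 + 89 + 78 = 300
Divide by the number of tests:
300 / 4 = 75

75


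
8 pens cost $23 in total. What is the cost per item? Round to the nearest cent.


Total cost: $23
Number of items: 8
Unit price: $23 / 8 = $2.875 ≈ $2.88

$2.88


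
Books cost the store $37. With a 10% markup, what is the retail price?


Calculate the markup amount:
10% of $37 = $3.70
Add to cost:
$37 + $3.70 = $40.70

$40.70


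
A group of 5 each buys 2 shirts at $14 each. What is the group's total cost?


Cost per person:
2 x $14 = $28
Group total:
5 x $28 = $140

$140


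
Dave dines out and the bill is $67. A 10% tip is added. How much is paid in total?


Calculate the tip:
10% of $67 = $6.70
Add tip to meal cost:
$67 + $6.70 = $73.70

$73.70


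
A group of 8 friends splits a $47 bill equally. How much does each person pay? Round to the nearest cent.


Total bill: $47
Number of people: 8
Each pays: $47 / 8 = $5.875 ≈ $5.88

$5.88


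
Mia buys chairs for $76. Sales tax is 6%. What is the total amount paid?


Calculate the tax:
6% of $76 = $4.56
Add tax to price:
$76 + $4.56 = $80.56

$80.56


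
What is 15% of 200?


Convert percentage to decimal:
15% = 0.15
Multiply:
200 x 0.15 = 30

30


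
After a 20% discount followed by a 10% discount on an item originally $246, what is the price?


First discount:
20% of $246 = $49.20
Price after first discount:
$246 - $49.20 = $196.80
Second discount:
10% of $196.80 = $19.68
Final price:
$196.80 - $19.68 = $177.12

$177.12


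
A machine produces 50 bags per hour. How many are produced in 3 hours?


Production rate: 50 bags per hour
Time: 3 hours
Total: 50 x 3 = 150 bags

150 bags


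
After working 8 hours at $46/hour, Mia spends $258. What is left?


Calculate earnings:
8 x $46 = $368
Subtract spending:
$368 - $258 = $110

$110


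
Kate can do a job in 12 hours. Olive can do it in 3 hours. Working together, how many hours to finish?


Kate's rate: 1/12 of the job per hour
Olive's rate: 1/3 of the job per hour
Combined rate: 1/12 + 1/3 = 5/12 per hour
Time = 1 / (5/12) = 12/5 = 2.4 hours

2.4 hours


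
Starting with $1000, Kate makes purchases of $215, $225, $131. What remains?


Add up expenses:
$215 + $225 + $131 = $571
Subtract from budget:
$1000 - $571 = $429

$429


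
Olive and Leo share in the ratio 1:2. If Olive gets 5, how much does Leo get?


Find the multiplier:
5 / 1 = 5
Apply to Leo's share:
2 x 5 = 10

10


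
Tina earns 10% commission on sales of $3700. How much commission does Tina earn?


Convert rate to decimal:
10% = 0.1
Multiply by sales:
$3700 x 0.1 = $370

$370


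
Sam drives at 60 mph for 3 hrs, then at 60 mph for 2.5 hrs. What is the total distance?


Leg 1 distance:
60 x 3 = 180 miles
Leg 2 distance:
60 x 2.5 = 150 miles
Total distance:
180 + 150 = 330 miles

330 miles


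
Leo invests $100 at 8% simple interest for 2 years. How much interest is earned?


Use the formula I = P x R x T / 100
P x R x T = 100 x 8 x 2 = 1600
I = 1600 / 100 = $16

$16


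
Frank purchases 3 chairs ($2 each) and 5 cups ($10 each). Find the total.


Cost of chairs:
3 x $2 = $6
Cost of cups:
5 x $10 = $50
Add both:
$6 + $50 = $56

$56


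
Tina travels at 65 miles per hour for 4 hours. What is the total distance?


Use the formula: distance = speed x time
Speed = 65 mph, Time = 4 hours
65 x 4 = 260 miles

260 miles


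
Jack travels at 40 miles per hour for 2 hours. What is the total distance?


Use the formula: distance = speed x time
Speed = 40 mph, Time = 2 hours
40 x 2 = 80 miles

80 miles


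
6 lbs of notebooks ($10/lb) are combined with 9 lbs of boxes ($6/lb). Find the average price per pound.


Cost of notebooks:
6 x $10 = $60
Cost of boxes:
9 x $6 = $54
Total cost: $60 + $54 = $114
Total weight: 15 lbs
Average: $114 / 15 = $7.60/lb

$7.60/lb


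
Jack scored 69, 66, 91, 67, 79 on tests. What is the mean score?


Add the scores:
69 + 66 + 91 + 67 + 79 = 372
Divide by the number of tests:
372 / 5 = 74.4

74.4


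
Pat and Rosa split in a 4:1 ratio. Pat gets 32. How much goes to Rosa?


Find the multiplier:
32 / 4 = 8
Apply to Rosa's share:
1 x 8 = 8

8


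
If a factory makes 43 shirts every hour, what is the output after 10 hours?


Production rate: 43 shirts per hour
Time: 10 hours
Total: 43 x 10 = 430 shirts

430 shirts


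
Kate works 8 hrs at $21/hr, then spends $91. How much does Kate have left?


Calculate earnings:
8 x $21 = $168
Subtract spending:
$168 - $91 = $77

$77


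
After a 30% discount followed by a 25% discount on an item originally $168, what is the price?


First discount:
30% of $168 = $50.40
Price after first discount:
$168 - $50.40 = $117.60
Second discount:
25% of $117.60 = $29.40
Final price:
$117.60 - $29.40 = $88.20

$88.20


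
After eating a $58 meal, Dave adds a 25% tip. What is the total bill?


Calculate the tip:
25% of $58 = $14.50
Add tip to meal cost:
$58 + $14.50 = $72.50

$72.50


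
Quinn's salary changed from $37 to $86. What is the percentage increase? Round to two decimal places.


Find the absolute change:
|86 - 37| = 49
Divide by original and multiply by 100:
49 / 37 x 100 = 132.4324...% ≈ 132.43%

132.43%


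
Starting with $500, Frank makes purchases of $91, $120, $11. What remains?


Add up expenses:
$91 + $120 + $11 = $222
Subtract from budget:
$500 - $222 = $278

$278


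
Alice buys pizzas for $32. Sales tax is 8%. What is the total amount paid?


Calculate the tax:
8% of $32 = $2.56
Add tax to price:
$32 + $2.56 = $34.56

$34.56


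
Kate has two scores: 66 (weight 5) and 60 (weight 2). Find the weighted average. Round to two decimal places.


Weighted sum:
5 x 66 + 2 x 60 = 450
Total weight:
5 + 2 = 7
Weighted average:
450 / 7 = 64.2857... ≈ 64.29

64.29


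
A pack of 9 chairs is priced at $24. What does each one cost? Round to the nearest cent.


Total cost: $24
Number of items: 9
Unit price: $24 / 9 = $2.6666... ≈ $2.67

$2.67


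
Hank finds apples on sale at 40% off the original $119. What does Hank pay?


Calculate the discount amount:
40% of $119 = $47.60
Subtract from original:
$119 - $47.60 = $71.40

$71.40


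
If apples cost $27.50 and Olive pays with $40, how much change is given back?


Start with the amount paid:
$40
Subtract the price:
$40 - $27.50 = $12.50

$12.50


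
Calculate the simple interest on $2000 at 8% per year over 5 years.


Use the formula I = P x R x T / 100
P x R x T = 2000 x 8 x 5 = 80000
I = 80000 / 100 = $800

$800


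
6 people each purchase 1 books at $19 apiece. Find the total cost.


Cost per person:
1 x $19 = $19
Group total:
6 x $19 = $114

$114


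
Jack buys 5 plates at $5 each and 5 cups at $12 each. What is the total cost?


Cost of plates:
5 x $5 = $25
Cost of cups:
5 x $12 = $60
Add both:
$25 + $60 = $85

$85


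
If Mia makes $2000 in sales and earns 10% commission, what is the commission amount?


Convert rate to decimal:
10% = 0.1
Multiply by sales:
$2000 x 0.1 = $200

$200


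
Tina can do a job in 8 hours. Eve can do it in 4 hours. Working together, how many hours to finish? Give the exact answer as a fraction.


Tina's rate: 1/8 of the job per hour
Eve's rate: 1/4 of the job per hour
Combined rate: 1/8 + 1/4 = 3/8 per hour
Time = 1 / (3/8) = 8/3 hours (≈ 2.67 hours)

8/3 hours


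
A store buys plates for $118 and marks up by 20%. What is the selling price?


Calculate the markup amount:
20% of $118 = $23.60
Add to cost:
$118 + $23.60 = $141.60

$141.60


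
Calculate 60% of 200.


Convert percentage to decimal:
60% = 0.6
Multiply:
200 x 0.6 = 120

120


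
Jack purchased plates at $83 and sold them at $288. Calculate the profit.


Selling price = $288
Cost price = $83
Profit = selling price - cost price:
Profit = $288 - $83 = $205

$205


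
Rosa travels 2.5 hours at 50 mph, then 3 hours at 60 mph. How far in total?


Leg 1 distance:
50 x 2.5 = 125 miles
Leg 2 distance:
60 x 3 = 180 miles
Total distance:
125 + 180 = 305 miles

305 miles


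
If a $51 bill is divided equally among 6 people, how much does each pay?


Total bill: $51
Number of people: 6
Each pays: $51 / 6 = $8.50

$8.50


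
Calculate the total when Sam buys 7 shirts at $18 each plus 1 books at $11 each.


Cost of shirts:
7 x $18 = $126
Cost of books:
1 x $11 = $11
Add both:
$126 + $11 = $137

$137


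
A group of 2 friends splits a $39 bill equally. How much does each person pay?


Total bill: $39
Number of people: 2
Each pays: $39 / 2 = $19.50

$19.50


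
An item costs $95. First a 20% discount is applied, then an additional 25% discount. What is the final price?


First discount:
20% of $95 = $19
Price after first discount:
$95 - $19 = $76
Second discount:
25% of $76 = $19
Final price:
$76 - $19 = $57

$57


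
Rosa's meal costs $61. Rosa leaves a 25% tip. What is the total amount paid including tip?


Calculate the tip:
25% of $61 = $15.25
Add tip to meal cost:
$61 + $15.25 = $76.25

$76.25


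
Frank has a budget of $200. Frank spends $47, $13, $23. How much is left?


Add up expenses:
$47 + $13 + $23 = $83
Subtract from budget:
$200 - $83 = $117

$117


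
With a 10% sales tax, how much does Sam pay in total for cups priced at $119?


Calculate the tax:
10% of $119 = $11.90
Add tax to price:
$119 + $11.90 = $130.90

$130.90


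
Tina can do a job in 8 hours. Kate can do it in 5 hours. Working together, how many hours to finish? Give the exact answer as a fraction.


Tina's rate: 1/8 of the job per hour
Kate's rate: 1/5 of the job per hour
Combined rate: 1/8 + 1/5 = 13/40 per hour
Time = 1 / (13/40) = 40/13 hours (≈ 3.08 hours)

40/13 hours


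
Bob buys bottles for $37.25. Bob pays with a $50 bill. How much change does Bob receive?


Start with the amount paid:
$50
Subtract the price:
$50 - $37.25 = $12.75

$12.75


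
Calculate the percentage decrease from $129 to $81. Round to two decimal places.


Find the absolute change:
|81 - 129| = 48
Divide by original and multiply by 100:
48 / 129 x 100 = 37.2093...% ≈ 37.21%

37.21%


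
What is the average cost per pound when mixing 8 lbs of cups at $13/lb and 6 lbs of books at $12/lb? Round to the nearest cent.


Cost of cups:
8 x $13 = $104
Cost of books:
6 x $12 = $72
Total cost: $104 + $72 = $176
Total weight: 14 lbs
Average: $176 / 14 = $12.5714... ≈ $12.57/lb

$12.57/lb


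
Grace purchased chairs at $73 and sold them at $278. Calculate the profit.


Selling price = $278
Cost price = $73
Profit = selling price - cost price:
Profit = $278 - $73 = $205

$205


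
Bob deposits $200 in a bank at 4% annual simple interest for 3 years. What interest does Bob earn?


Use the formula I = P x R x T / 100
P x R x T = 200 x 4 x 3 = 2400
I = 2400 / 100 = $24

$24


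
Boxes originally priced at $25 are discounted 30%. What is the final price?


Calculate the discount amount:
30% of $25 = $7.50
Subtract from original:
$25 - $7.50 = $17.50

$17.50


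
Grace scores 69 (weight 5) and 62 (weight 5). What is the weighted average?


Weighted sum:
5 x 69 + 5 x 62 = 655
Total weight:
5 + 5 = 10
Weighted average:
655 / 10 = 65.5

65.5


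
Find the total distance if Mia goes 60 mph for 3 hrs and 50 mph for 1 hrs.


Leg 1 distance:
60 x 3 = 180 miles
Leg 2 distance:
50 x 1 = 50 miles
Total distance:
180 + 50 = 230 miles

230 miles


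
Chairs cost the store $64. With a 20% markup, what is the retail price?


Calculate the markup amount:
20% of $64 = $12.80
Add to cost:
$64 + $12.80 = $76.80

$76.80


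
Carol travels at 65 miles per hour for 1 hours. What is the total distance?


Use the formula: distance = speed x time
Speed = 65 mph, Time = 1 hours
65 x 1 = 65 miles

65 miles


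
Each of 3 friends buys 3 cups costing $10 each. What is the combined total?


Cost per person:
3 x $10 = $30
Group total:
3 x $30 = $90

$90


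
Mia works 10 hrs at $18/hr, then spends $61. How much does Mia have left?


Calculate earnings:
10 x $18 = $180
Subtract spending:
$180 - $61 = $119

$119


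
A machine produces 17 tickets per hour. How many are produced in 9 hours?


Production rate: 17 tickets per hour
Time: 9 hours
Total: 17 x 9 = 153 tickets

153 tickets


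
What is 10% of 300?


Convert percentage to decimal:
10% = 0.1
Multiply:
300 x 0.1 = 30

30


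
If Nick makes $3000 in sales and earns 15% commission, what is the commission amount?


Convert rate to decimal:
15% = 0.15
Multiply by sales:
$3000 x 0.15 = $450

$450


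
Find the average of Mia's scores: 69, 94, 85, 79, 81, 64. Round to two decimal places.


Add the scores:
69 + 94 + 85 + 79 + 81 + 64 = 472
Divide by the number of tests:
472 / 6 = 78.6666... ≈ 78.67

78.67


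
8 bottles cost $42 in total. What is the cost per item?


Total cost: $42
Number of items: 8
Unit price: $42 / 8 = $5.25

$5.25


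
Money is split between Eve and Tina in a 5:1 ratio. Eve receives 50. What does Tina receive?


Find the multiplier:
50 / 5 = 10
Apply to Tina's share:
1 x 10 = 10

10


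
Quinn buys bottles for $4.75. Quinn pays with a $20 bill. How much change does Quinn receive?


Start with the amount paid:
$20
Subtract the price:
$20 - $4.75 = $15.25

$15.25


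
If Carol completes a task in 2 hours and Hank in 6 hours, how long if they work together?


Carol's rate: 1/2 of the job per hour
Hank's rate: 1/6 of the job per hour
Combined rate: 1/2 + 1/6 = 2/3 per hour
Time = 1 / (2/3) = 3/2 = 1.5 hours

1.5 hours


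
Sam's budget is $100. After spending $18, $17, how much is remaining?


Add up expenses:
$18 + $17 = $35
Subtract from budget:
$100 - $35 = $65

$65


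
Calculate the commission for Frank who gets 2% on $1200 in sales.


Convert rate to decimal:
2% = 0.02
Multiply by sales:
$1200 x 0.02 = $24

$24


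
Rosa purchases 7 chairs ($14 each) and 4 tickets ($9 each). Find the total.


Cost of chairs:
7 x $14 = $98
Cost of tickets:
4 x $9 = $36
Add both:
$98 + $36 = $134

$134


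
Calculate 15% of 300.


Convert percentage to decimal:
15% = 0.15
Multiply:
300 x 0.15 = 45

45


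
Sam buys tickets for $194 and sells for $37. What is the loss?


Selling price = $37
Cost price = $194
Loss = cost price - selling price:
Loss = $194 - $37 = $157

$157


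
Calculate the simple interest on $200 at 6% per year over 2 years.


Use the formula I = P x R x T / 100
P x R x T = 200 x 6 x 2 = 2400
I = 2400 / 100 = $24

$24


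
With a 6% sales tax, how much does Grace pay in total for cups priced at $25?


Calculate the tax:
6% of $25 = $1.50
Add tax to price:
$25 + $1.50 = $26.50

$26.50


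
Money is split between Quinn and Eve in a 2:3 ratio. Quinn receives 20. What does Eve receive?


Find the multiplier:
20 / 2 = 10
Apply to Eve's share:
3 x 10 = 30

30


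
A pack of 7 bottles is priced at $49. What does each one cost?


Total cost: $49
Number of items: 7
Unit price: $49 / 7 = $7

$7


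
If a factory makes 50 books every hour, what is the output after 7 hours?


Production rate: 50 books per hour
Time: 7 hours
Total: 50 x 7 = 350 books

350 books


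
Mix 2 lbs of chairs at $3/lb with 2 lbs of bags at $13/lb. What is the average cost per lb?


Cost of chairs:
2 x $3 = $6
Cost of bags:
2 x $13 = $26
Total cost: $6 + $26 = $32
Total weight: 4 lbs
Average: $32 / 4 = $8/lb

$8/lb


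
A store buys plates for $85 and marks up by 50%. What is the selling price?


Calculate the markup amount:
50% of $85 = $42.50
Add to cost:
$85 + $42.50 = $127.50

$127.50


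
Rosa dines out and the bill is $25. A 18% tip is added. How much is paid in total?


Calculate the tip:
18% of $25 = $4.50
Add tip to meal cost:
$25 + $4.50 = $29.50

$29.50


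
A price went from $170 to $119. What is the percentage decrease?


Find the absolute change:
|119 - 170| = 51
Divide by original and multiply by 100:
51 / 170 x 100 = 30%

30%


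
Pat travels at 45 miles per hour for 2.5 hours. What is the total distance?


Use the formula: distance = speed x time
Speed = 45 mph, Time = 2.5 hours
45 x 2.5 = 112.5 miles

112.5 miles


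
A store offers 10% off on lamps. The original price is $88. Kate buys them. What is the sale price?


Calculate the discount amount:
10% of $88 = $8.80
Subtract from original:
$88 - $8.80 = $79.20

$79.20


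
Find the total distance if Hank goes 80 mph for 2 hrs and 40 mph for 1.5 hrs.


Leg 1 distance:
80 x 2 = 160 miles
Leg 2 distance:
40 x 1.5 = 60 miles
Total distance:
160 + 60 = 220 miles

220 miles


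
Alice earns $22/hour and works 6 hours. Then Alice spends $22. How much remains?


Calculate earnings:
6 x $22 = $132
Subtract spending:
$132 - $22 = $110

$110


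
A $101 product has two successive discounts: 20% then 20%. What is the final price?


First discount:
20% of $101 = $20.20
Price after first discount:
$101 - $20.20 = $80.80
Second discount:
20% of $80.80 = $16.16
Final price:
$80.80 - $16.16 = $64.64

$64.64


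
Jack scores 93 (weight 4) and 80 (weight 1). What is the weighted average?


Weighted sum:
4 x 93 + 1 x 80 = 452
Total weight:
4 + 1 = 5
Weighted average:
452 / 5 = 90.4

90.4


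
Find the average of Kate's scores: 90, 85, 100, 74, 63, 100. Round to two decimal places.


Add the scores:
90 + 85 + 100 + 74 + 63 + 100 = 512
Divide by the number of tests:
512 / 6 = 85.3333... ≈ 85.33

85.33


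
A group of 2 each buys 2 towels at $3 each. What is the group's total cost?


Cost per person:
2 x $3 = $6
Group total:
2 x $6 = $12

$12


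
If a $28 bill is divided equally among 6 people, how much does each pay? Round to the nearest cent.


Total bill: $28
Number of people: 6
Each pays: $28 / 6 = $4.6666... ≈ $4.67

$4.67


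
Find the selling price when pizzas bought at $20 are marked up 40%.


Calculate the markup amount:
40% of $20 = $8
Add to cost:
$20 + $8 = $28

$28


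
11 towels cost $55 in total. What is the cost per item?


Total cost: $55
Number of items: 11
Unit price: $55 / 11 = $5

$5


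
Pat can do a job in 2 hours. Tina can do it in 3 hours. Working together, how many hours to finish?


Pat's rate: 1/2 of the job per hour
Tina's rate: 1/3 of the job per hour
Combined rate: 1/2 + 1/3 = 5/6 per hour
Time = 1 / (5/6) = 6/5 = 1.2 hours

1.2 hours


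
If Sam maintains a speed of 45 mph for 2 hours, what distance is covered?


Use the formula: distance = speed x time
Speed = 45 mph, Time = 2 hours
45 x 2 = 90 miles

90 miles


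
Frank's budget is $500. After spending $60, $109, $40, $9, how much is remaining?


Add up expenses:
$60 + $109 + $40 + $9 = $218
Subtract from budget:
$500 - $218 = $282

$282


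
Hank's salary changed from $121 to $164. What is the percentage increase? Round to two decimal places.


Find the absolute change:
|164 - 121| = 43
Divide by original and multiply by 100:
43 / 121 x 100 = 35.5371...% ≈ 35.54%

35.54%


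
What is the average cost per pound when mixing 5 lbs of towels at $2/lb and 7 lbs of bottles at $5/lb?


Cost of towels:
5 x $2 = $10
Cost of bottles:
7 x $5 = $35
Total cost: $10 + $35 = $45
Total weight: 12 lbs
Average: $45 / 12 = $3.75/lb

$3.75/lb


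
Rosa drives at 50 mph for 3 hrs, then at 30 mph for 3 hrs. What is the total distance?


Leg 1 distance:
50 x 3 = 150 miles
Leg 2 distance:
30 x 3 = 90 miles
Total distance:
150 + 90 = 240 miles

240 miles


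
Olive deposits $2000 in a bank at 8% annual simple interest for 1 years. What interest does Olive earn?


Use the formula I = P x R x T / 100
P x R x T = 2000 x 8 x 1 = 16000
I = 16000 / 100 = $160

$160


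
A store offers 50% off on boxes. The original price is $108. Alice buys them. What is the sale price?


Calculate the discount amount:
50% of $108 = $54
Subtract from original:
$108 - $54 = $54

$54


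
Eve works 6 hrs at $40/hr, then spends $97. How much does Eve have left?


Calculate earnings:
6 x $40 = $240
Subtract spending:
$240 - $97 = $143

$143


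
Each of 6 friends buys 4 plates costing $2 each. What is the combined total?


Cost per person:
4 x $2 = $8
Group total:
6 x $8 = $48

$48


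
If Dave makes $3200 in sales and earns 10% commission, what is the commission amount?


Convert rate to decimal:
10% = 0.1
Multiply by sales:
$3200 x 0.1 = $320

$320


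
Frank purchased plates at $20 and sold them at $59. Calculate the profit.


Selling price = $59
Cost price = $20
Profit = selling price - cost price:
Profit = $59 - $20 = $39

$39


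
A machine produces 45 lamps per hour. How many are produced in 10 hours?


Production rate: 45 lamps per hour
Time: 10 hours
Total: 45 x 10 = 450 lamps

450 lamps


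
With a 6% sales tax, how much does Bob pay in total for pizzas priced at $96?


Calculate the tax:
6% of $96 = $5.76
Add tax to price:
$96 + $5.76 = $101.76

$101.76


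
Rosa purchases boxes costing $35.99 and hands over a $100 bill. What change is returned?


Start with the amount paid:
$100
Subtract the price:
$100 - $35.99 = $64.01

$64.01


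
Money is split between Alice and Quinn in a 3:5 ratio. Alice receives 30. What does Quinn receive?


Find the multiplier:
30 / 3 = 10
Apply to Quinn's share:
5 x 10 = 50

50


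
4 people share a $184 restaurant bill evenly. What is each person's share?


Total bill: $184
Number of people: 4
Each pays: $184 / 4 = $46

$46


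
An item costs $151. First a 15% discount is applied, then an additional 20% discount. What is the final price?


First discount:
15% of $151 = $22.65
Price after first discount:
$151 - $22.65 = $128.35
Second discount:
20% of $128.35 = $25.67
Final price:
$128.35 - $25.67 = $102.68

$102.68


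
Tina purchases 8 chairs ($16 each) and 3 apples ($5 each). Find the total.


Cost of chairs:
8 x $16 = $128
Cost of apples:
3 x $5 = $15
Add both:
$128 + $15 = $143

$143


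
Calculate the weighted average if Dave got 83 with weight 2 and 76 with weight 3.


Weighted sum:
2 x 83 + 3 x 76 = 394
Total weight:
2 + 3 = 5
Weighted average:
394 / 5 = 78.8

78.8


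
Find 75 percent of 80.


Convert percentage to decimal:
75% = 0.75
Multiply:
80 x 0.75 = 60

60


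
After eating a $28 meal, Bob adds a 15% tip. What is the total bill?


Calculate the tip:
15% of $28 = $4.20
Add tip to meal cost:
$28 + $4.20 = $32.20

$32.20


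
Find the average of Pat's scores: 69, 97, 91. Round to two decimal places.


Add the scores:
69 + 97 + 91 = 257
Divide by the number of tests:
257 / 3 = 85.6666... ≈ 85.67

85.67


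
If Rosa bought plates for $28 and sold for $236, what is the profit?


Selling price = $236
Cost price = $28
Profit = selling price - cost price:
Profit = $236 - $28 = $208

$208


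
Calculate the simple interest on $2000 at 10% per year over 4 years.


Use the formula I = P x R x T / 100
P x R x T = 2000 x 10 x 4 = 80000
I = 80000 / 100 = $800

$800


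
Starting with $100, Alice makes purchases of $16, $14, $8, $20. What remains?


Add up expenses:
$16 + $14 + $8 + $20 = $58
Subtract from budget:
$100 - $58 = $42

$42


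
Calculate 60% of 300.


Convert percentage to decimal:
60% = 0.6
Multiply:
300 x 0.6 = 180

180


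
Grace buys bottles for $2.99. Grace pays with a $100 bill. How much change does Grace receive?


Start with the amount paid:
$100
Subtract the price:
$100 - $2.99 = $97.01

$97.01


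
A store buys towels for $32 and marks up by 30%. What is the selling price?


Calculate the markup amount:
30% of $32 = $9.60
Add to cost:
$32 + $9.60 = $41.60

$41.60


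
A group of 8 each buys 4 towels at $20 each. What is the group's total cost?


Cost per person:
4 x $20 = $80
Group total:
8 x $80 = $640

$640


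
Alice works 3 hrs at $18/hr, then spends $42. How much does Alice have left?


Calculate earnings:
3 x $18 = $54
Subtract spending:
$54 - $42 = $12

$12


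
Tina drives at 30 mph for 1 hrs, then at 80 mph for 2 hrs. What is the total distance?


Leg 1 distance:
30 x 1 = 30 miles
Leg 2 distance:
80 x 2 = 160 miles
Total distance:
30 + 160 = 190 miles

190 miles


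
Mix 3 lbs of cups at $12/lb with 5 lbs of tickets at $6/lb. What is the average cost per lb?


Cost of cups:
3 x $12 = $36
Cost of tickets:
5 x $6 = $30
Total cost: $36 + $30 = $66
Total weight: 8 lbs
Average: $66 / 8 = $8.25/lb

$8.25/lb


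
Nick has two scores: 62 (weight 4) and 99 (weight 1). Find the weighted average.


Weighted sum:
4 x 62 + 1 x 99 = 347
Total weight:
4 + 1 = 5
Weighted average:
347 / 5 = 69.4

69.4


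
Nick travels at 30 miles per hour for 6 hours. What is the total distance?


Use the formula: distance = speed x time
Speed = 30 mph, Time = 6 hours
30 x 6 = 180 miles

180 miles


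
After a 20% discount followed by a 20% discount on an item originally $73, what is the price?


First discount:
20% of $73 = $14.60
Price after first discount:
$73 - $14.60 = $58.40
Second discount:
20% of $58.40 = $11.68
Final price:
$58.40 - $11.68 = $46.72

$46.72


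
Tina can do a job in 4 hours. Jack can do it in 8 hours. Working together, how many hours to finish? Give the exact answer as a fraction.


Tina's rate: 1/4 of the job per hour
Jack's rate: 1/8 of the job per hour
Combined rate: 1/4 + 1/8 = 3/8 per hour
Time = 1 / (3/8) = 8/3 hours (≈ 2.67 hours)

8/3 hours


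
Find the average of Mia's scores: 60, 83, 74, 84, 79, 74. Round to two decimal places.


Add the scores:
60 + 83 + 74 + 84 + 79 + 74 = 454
Divide by the number of tests:
454 / 6 = 75.6666... ≈ 75.67

75.67


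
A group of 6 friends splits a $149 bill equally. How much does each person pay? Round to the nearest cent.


Total bill: $149
Number of people: 6
Each pays: $149 / 6 = $24.8333... ≈ $24.83

$24.83


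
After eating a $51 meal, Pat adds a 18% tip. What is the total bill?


Calculate the tip:
18% of $51 = $9.18
Add tip to meal cost:
$51 + $9.18 = $60.18

$60.18


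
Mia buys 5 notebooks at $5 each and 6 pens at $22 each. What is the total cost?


Cost of notebooks:
5 x $5 = $25
Cost of pens:
6 x $22 = $132
Add both:
$25 + $132 = $157

$157


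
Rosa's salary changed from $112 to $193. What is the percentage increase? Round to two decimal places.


Find the absolute change:
|193 - 112| = 81
Divide by original and multiply by 100:
81 / 112 x 100 = 72.3214...% ≈ 72.32%

72.32%


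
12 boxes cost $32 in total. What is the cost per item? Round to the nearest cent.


Total cost: $32
Number of items: 12
Unit price: $32 / 12 = $2.6666... ≈ $2.67

$2.67


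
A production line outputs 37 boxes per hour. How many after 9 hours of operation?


Production rate: 37 boxes per hour
Time: 9 hours
Total: 37 x 9 = 333 boxes

333 boxes


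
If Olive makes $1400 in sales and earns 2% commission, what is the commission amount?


Convert rate to decimal:
2% = 0.02
Multiply by sales:
$1400 x 0.02 = $28

$28


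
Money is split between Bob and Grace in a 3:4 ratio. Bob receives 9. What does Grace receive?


Find the multiplier:
9 / 3 = 3
Apply to Grace's share:
4 x 3 = 12

12


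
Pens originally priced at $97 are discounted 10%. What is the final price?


Calculate the discount amount:
10% of $97 = $9.70
Subtract from original:
$97 - $9.70 = $87.30

$87.30


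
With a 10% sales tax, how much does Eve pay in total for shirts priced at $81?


Calculate the tax:
10% of $81 = $8.10
Add tax to price:
$81 + $8.10 = $89.10

$89.10


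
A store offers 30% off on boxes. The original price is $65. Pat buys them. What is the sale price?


Calculate the discount amount:
30% of $65 = $19.50
Subtract from original:
$65 - $19.50 = $45.50

$45.50


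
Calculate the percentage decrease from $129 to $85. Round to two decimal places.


Find the absolute change:
|85 - 129| = 44
Divide by original and multiply by 100:
44 / 129 x 100 = 34.1085...% ≈ 34.11%

34.11%


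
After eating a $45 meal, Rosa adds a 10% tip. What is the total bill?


Calculate the tip:
10% of $45 = $4.50
Add tip to meal cost:
$45 + $4.50 = $49.50

$49.50


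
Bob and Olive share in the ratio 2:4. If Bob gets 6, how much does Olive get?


Find the multiplier:
6 / 2 = 3
Apply to Olive's share:
4 x 3 = 12

12


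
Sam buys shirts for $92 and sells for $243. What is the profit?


Selling price = $243
Cost price = $92
Profit = selling price - cost price:
Profit = $243 - $92 = $151

$151


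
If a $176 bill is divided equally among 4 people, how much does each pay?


Total bill: $176
Number of people: 4
Each pays: $176 / 4 = $44

$44


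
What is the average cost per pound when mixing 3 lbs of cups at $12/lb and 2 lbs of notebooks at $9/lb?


Cost of cups:
3 x $12 = $36
Cost of notebooks:
2 x $9 = $18
Total cost: $36 + $18 = $54
Total weight: 5 lbs
Average: $54 / 5 = $10.80/lb

$10.80/lb


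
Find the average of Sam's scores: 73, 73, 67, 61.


Add the scores:
73 + 73 + 67 + 61 = 274
Divide by the number of tests:
274 / 4 = 68.5

68.5


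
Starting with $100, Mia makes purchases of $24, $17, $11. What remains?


Add up expenses:
$24 + $17 + $11 = $52
Subtract from budget:
$100 - $52 = $48

$48


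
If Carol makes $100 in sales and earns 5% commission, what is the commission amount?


Convert rate to decimal:
5% = 0.05
Multiply by sales:
$100 x 0.05 = $5

$5


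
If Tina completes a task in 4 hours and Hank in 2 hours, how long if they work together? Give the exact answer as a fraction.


Tina's rate: 1/4 of the job per hour
Hank's rate: 1/2 of the job per hour
Combined rate: 1/4 + 1/2 = 3/4 per hour
Time = 1 / (3/4) = 4/3 hours (≈ 1.33 hours)

4/3 hours


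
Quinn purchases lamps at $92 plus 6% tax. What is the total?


Calculate the tax:
6% of $92 = $5.52
Add tax to price:
$92 + $5.52 = $97.52

$97.52


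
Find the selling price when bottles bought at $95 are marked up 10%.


Calculate the markup amount:
10% of $95 = $9.50
Add to cost:
$95 + $9.50 = $104.50

$104.50


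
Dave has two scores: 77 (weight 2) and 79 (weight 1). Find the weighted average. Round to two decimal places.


Weighted sum:
2 x 77 + 1 x 79 = 233
Total weight:
2 + 1 = 3
Weighted average:
233 / 3 = 77.6666... ≈ 77.67

77.67


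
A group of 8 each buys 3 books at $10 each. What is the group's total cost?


Cost per person:
3 x $10 = $30
Group total:
8 x $30 = $240

$240


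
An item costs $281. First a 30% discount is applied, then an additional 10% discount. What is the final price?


First discount:
30% of $281 = $84.30
Price after first discount:
$281 - $84.30 = $196.70
Second discount:
10% of $196.70 = $19.67
Final price:
$196.70 - $19.67 = $177.03

$177.03


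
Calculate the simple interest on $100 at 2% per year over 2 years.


Use the formula I = P x R x T / 100
P x R x T = 100 x 2 x 2 = 400
I = 400 / 100 = $4

$4


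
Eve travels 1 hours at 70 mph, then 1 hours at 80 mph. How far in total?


Leg 1 distance:
70 x 1 = 70 miles
Leg 2 distance:
80 x 1 = 80 miles
Total distance:
70 + 80 = 150 miles

150 miles


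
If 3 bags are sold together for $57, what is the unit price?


Total cost: $57
Number of items: 3
Unit price: $57 / 3 = $19

$19


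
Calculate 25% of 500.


Convert percentage to decimal:
25% = 0.25
Multiply:
500 x 0.25 = 125

125


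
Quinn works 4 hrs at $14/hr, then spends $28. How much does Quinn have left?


Calculate earnings:
4 x $14 = $56
Subtract spending:
$56 - $28 = $28

$28


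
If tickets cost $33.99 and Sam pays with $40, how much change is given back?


Start with the amount paid:
$40
Subtract the price:
$40 - $33.99 = $6.01

$6.01


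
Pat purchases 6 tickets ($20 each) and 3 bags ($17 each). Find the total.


Cost of tickets:
6 x $20 = $120
Cost of bags:
3 x $17 = $51
Add both:
$120 + $51 = $171

$171


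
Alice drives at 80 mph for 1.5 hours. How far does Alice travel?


Use the formula: distance = speed x time
Speed = 80 mph, Time = 1.5 hours
80 x 1.5 = 120 miles

120 miles


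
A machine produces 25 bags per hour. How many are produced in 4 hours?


Production rate: 25 bags per hour
Time: 4 hours
Total: 25 x 4 = 100 bags

100 bags


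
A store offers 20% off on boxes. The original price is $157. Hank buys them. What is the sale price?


Calculate the discount amount:
20% of $157 = $31.40
Subtract from original:
$157 - $31.40 = $125.60

$125.60


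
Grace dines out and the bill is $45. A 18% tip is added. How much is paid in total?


Calculate the tip:
18% of $45 = $8.10
Add tip to meal cost:
$45 + $8.10 = $53.10

$53.10


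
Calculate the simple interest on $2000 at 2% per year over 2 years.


Use the formula I = P x R x T / 100
P x R x T = 2000 x 2 x 2 = 8000
I = 8000 / 100 = $80

$80


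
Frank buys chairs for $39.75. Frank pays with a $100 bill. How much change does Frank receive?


Start with the amount paid:
$100
Subtract the price:
$100 - $39.75 = $60.25

$60.25


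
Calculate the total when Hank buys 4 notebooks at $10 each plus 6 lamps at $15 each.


Cost of notebooks:
4 x $10 = $40
Cost of lamps:
6 x $15 = $90
Add both:
$40 + $90 = $130

$130


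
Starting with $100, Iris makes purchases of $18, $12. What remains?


Add up expenses:
$18 + $12 = $30
Subtract from budget:
$100 - $30 = $70

$70


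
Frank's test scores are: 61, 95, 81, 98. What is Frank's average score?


Add the scores:
61 + 95 + 81 + 98 = 335
Divide by the number of tests:
335 / 4 = 83.75

83.75


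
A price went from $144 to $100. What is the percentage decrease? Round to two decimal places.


Find the absolute change:
|100 - 144| = 44
Divide by original and multiply by 100:
44 / 144 x 100 = 30.5555...% ≈ 30.56%

30.56%


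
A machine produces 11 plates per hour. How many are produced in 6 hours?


Production rate: 11 plates per hour
Time: 6 hours
Total: 11 x 6 = 66 plates

66 plates


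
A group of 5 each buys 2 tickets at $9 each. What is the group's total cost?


Cost per person:
2 x $9 = $18
Group total:
5 x $18 = $90

$90


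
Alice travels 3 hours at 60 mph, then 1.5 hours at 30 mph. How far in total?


Leg 1 distance:
60 x 3 = 180 miles
Leg 2 distance:
30 x 1.5 = 45 miles
Total distance:
180 + 45 = 225 miles

225 miles


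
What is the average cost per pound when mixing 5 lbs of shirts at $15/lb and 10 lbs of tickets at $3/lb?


Cost of shirts:
5 x $15 = $75
Cost of tickets:
10 x $3 = $30
Total cost: $75 + $30 = $105
Total weight: 15 lbs
Average: $105 / 15 = $7/lb

$7/lb


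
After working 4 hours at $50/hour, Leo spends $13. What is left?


Calculate earnings:
4 x $50 = $200
Subtract spending:
$200 - $13 = $187

$187


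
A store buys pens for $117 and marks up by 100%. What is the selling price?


Calculate the markup amount:
100% of $117 = $117
Add to cost:
$117 + $117 = $234

$234


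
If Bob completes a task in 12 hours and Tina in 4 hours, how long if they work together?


Bob's rate: 1/12 of the job per hour
Tina's rate: 1/4 of the job per hour
Combined rate: 1/12 + 1/4 = 1/3 per hour
Time = 1 / (1/3) = 3 hours

3 hours


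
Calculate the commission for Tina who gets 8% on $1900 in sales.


Convert rate to decimal:
8% = 0.08
Multiply by sales:
$1900 x 0.08 = $152

$152


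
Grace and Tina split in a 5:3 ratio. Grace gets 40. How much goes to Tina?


Find the multiplier:
40 / 5 = 8
Apply to Tina's share:
3 x 8 = 24

24


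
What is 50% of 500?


Convert percentage to decimal:
50% = 0.5
Multiply:
500 x 0.5 = 250

250


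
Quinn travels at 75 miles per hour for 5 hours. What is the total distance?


Use the formula: distance = speed x time
Speed = 75 mph, Time = 5 hours
75 x 5 = 375 miles

375 miles


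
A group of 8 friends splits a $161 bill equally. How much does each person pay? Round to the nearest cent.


Total bill: $161
Number of people: 8
Each pays: $161 / 8 = $20.125 ≈ $20.13

$20.13


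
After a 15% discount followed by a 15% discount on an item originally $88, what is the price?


First discount:
15% of $88 = $13.20
Price after first discount:
$88 - $13.20 = $74.80
Second discount:
15% of $74.80 = $11.22
Final price:
$74.80 - $11.22 = $63.58

$63.58


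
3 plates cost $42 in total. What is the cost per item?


Total cost: $42
Number of items: 3
Unit price: $42 / 3 = $14

$14


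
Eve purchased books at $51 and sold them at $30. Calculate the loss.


Selling price = $30
Cost price = $51
Loss = cost price - selling price:
Loss = $51 - $30 = $21

$21


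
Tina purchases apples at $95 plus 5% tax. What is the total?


Calculate the tax:
5% of $95 = $4.75
Add tax to price:
$95 + $4.75 = $99.75

$99.75


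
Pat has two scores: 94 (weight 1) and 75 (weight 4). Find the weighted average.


Weighted sum:
1 x 94 + 4 x 75 = 394
Total weight:
1 + 4 = 5
Weighted average:
394 / 5 = 78.8

78.8


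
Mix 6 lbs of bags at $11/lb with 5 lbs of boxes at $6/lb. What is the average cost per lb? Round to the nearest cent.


Cost of bags:
6 x $11 = $66
Cost of boxes:
5 x $6 = $30
Total cost: $66 + $30 = $96
Total weight: 11 lbs
Average: $96 / 11 = $8.7272... ≈ $8.73/lb

$8.73/lb


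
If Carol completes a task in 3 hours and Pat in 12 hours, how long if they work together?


Carol's rate: 1/3 of the job per hour
Pat's rate: 1/12 of the job per hour
Combined rate: 1/3 + 1/12 = 5/12 per hour
Time = 1 / (5/12) = 12/5 = 2.4 hours

2.4 hours


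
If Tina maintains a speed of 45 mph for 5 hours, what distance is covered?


Use the formula: distance = speed x time
Speed = 45 mph, Time = 5 hours
45 x 5 = 225 miles

225 miles


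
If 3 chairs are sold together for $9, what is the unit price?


Total cost: $9
Number of items: 3
Unit price: $9 / 3 = $3

$3


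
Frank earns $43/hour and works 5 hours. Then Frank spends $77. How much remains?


Calculate earnings:
5 x $43 = $215
Subtract spending:
$215 - $77 = $138

$138


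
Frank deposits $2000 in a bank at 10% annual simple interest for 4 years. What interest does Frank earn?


Use the formula I = P x R x T / 100
P x R x T = 2000 x 10 x 4 = 80000
I = 80000 / 100 = $800

$800
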